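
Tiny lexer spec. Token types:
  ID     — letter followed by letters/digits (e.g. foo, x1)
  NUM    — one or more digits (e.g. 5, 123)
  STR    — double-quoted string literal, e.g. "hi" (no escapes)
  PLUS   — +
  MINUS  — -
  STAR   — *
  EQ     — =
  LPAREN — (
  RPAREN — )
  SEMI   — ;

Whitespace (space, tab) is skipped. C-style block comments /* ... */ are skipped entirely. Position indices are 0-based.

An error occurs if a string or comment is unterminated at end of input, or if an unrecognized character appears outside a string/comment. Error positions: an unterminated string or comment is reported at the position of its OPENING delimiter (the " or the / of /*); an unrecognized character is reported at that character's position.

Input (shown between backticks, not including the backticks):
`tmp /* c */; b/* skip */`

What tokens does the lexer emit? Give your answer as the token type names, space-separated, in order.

pos=0: emit ID 'tmp' (now at pos=3)
pos=4: enter COMMENT mode (saw '/*')
exit COMMENT mode (now at pos=11)
pos=11: emit SEMI ';'
pos=13: emit ID 'b' (now at pos=14)
pos=14: enter COMMENT mode (saw '/*')
exit COMMENT mode (now at pos=24)
DONE. 3 tokens: [ID, SEMI, ID]

Answer: ID SEMI ID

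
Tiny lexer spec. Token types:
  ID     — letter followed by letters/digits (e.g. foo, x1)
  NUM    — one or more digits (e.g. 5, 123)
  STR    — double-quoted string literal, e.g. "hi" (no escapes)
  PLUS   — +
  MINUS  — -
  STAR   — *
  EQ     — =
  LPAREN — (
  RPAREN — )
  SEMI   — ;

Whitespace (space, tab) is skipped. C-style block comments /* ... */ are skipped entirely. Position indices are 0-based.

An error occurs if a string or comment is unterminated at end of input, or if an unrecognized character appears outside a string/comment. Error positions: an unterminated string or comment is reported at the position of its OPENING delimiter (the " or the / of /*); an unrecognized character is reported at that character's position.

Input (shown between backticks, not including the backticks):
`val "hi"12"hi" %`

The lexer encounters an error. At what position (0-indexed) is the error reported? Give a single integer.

Answer: 15

Derivation:
pos=0: emit ID 'val' (now at pos=3)
pos=4: enter STRING mode
pos=4: emit STR "hi" (now at pos=8)
pos=8: emit NUM '12' (now at pos=10)
pos=10: enter STRING mode
pos=10: emit STR "hi" (now at pos=14)
pos=15: ERROR — unrecognized char '%'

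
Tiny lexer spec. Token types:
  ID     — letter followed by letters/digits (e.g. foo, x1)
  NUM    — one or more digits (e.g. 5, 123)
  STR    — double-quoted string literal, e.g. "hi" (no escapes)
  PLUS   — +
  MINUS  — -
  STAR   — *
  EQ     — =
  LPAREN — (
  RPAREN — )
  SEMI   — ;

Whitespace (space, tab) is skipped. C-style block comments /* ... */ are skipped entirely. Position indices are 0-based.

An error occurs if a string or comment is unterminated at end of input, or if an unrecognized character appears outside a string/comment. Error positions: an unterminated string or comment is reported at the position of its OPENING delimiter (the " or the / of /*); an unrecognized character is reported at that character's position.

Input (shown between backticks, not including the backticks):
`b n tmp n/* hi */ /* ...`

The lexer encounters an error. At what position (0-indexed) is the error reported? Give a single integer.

pos=0: emit ID 'b' (now at pos=1)
pos=2: emit ID 'n' (now at pos=3)
pos=4: emit ID 'tmp' (now at pos=7)
pos=8: emit ID 'n' (now at pos=9)
pos=9: enter COMMENT mode (saw '/*')
exit COMMENT mode (now at pos=17)
pos=18: enter COMMENT mode (saw '/*')
pos=18: ERROR — unterminated comment (reached EOF)

Answer: 18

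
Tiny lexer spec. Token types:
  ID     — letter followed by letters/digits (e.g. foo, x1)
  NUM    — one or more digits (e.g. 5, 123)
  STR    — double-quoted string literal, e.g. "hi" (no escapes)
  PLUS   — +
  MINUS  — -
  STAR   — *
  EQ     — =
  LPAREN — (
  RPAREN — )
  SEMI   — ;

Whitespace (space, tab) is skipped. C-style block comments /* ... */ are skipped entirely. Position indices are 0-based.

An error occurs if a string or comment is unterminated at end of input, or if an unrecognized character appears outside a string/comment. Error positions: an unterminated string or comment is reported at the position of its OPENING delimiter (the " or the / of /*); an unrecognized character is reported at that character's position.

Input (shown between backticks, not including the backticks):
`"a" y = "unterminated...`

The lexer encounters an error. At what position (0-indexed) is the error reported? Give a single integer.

Answer: 8

Derivation:
pos=0: enter STRING mode
pos=0: emit STR "a" (now at pos=3)
pos=4: emit ID 'y' (now at pos=5)
pos=6: emit EQ '='
pos=8: enter STRING mode
pos=8: ERROR — unterminated string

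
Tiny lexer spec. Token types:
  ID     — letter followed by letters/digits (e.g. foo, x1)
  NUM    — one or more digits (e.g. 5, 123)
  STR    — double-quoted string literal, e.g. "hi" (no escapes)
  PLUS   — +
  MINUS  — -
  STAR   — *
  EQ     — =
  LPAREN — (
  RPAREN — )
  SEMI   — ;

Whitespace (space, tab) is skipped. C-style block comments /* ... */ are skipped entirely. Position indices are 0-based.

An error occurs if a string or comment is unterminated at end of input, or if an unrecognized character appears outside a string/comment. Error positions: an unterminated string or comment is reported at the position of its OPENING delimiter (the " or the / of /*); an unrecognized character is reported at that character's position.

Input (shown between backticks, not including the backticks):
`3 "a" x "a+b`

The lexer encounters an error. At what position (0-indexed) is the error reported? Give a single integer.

pos=0: emit NUM '3' (now at pos=1)
pos=2: enter STRING mode
pos=2: emit STR "a" (now at pos=5)
pos=6: emit ID 'x' (now at pos=7)
pos=8: enter STRING mode
pos=8: ERROR — unterminated string

Answer: 8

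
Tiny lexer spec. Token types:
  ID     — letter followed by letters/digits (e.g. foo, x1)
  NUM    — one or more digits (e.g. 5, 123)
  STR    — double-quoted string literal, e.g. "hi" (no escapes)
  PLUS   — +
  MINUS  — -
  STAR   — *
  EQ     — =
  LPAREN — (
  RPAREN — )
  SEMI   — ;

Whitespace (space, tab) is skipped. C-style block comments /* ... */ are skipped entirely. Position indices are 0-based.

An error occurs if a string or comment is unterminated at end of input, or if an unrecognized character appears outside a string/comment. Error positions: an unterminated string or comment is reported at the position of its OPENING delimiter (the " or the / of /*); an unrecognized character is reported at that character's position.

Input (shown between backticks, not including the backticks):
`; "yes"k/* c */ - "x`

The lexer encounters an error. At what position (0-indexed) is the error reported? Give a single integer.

pos=0: emit SEMI ';'
pos=2: enter STRING mode
pos=2: emit STR "yes" (now at pos=7)
pos=7: emit ID 'k' (now at pos=8)
pos=8: enter COMMENT mode (saw '/*')
exit COMMENT mode (now at pos=15)
pos=16: emit MINUS '-'
pos=18: enter STRING mode
pos=18: ERROR — unterminated string

Answer: 18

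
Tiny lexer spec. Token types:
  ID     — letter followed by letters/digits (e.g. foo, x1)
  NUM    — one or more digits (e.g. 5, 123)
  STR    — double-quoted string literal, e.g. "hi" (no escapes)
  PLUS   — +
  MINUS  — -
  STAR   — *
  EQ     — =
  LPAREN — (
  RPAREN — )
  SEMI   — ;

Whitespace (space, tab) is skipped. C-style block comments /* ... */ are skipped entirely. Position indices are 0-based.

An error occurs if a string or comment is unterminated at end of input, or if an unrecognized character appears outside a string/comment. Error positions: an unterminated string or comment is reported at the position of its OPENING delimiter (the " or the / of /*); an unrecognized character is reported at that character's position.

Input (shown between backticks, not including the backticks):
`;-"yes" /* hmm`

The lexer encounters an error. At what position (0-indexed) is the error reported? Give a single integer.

Answer: 8

Derivation:
pos=0: emit SEMI ';'
pos=1: emit MINUS '-'
pos=2: enter STRING mode
pos=2: emit STR "yes" (now at pos=7)
pos=8: enter COMMENT mode (saw '/*')
pos=8: ERROR — unterminated comment (reached EOF)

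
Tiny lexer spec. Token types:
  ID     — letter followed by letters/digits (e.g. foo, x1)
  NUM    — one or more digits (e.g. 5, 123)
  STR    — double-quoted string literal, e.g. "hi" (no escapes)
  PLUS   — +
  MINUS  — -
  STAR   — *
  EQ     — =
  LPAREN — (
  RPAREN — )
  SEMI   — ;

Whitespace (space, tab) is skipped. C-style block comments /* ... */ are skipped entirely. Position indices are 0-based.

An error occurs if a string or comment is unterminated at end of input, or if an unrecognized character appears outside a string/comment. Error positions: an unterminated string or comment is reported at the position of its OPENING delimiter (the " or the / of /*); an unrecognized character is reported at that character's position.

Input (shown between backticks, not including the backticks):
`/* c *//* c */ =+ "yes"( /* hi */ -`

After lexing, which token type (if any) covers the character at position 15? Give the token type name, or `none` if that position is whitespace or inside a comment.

pos=0: enter COMMENT mode (saw '/*')
exit COMMENT mode (now at pos=7)
pos=7: enter COMMENT mode (saw '/*')
exit COMMENT mode (now at pos=14)
pos=15: emit EQ '='
pos=16: emit PLUS '+'
pos=18: enter STRING mode
pos=18: emit STR "yes" (now at pos=23)
pos=23: emit LPAREN '('
pos=25: enter COMMENT mode (saw '/*')
exit COMMENT mode (now at pos=33)
pos=34: emit MINUS '-'
DONE. 5 tokens: [EQ, PLUS, STR, LPAREN, MINUS]
Position 15: char is '=' -> EQ

Answer: EQ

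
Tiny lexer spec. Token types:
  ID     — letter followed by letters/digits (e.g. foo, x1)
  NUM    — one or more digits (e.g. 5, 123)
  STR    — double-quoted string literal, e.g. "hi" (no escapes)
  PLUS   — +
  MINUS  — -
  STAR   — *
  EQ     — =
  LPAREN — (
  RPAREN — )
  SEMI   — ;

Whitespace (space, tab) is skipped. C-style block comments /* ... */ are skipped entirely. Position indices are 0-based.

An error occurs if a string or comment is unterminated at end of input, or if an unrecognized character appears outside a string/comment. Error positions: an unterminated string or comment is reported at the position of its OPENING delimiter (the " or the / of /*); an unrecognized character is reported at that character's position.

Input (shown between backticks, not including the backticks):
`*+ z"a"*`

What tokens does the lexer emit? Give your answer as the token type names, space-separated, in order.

pos=0: emit STAR '*'
pos=1: emit PLUS '+'
pos=3: emit ID 'z' (now at pos=4)
pos=4: enter STRING mode
pos=4: emit STR "a" (now at pos=7)
pos=7: emit STAR '*'
DONE. 5 tokens: [STAR, PLUS, ID, STR, STAR]

Answer: STAR PLUS ID STR STAR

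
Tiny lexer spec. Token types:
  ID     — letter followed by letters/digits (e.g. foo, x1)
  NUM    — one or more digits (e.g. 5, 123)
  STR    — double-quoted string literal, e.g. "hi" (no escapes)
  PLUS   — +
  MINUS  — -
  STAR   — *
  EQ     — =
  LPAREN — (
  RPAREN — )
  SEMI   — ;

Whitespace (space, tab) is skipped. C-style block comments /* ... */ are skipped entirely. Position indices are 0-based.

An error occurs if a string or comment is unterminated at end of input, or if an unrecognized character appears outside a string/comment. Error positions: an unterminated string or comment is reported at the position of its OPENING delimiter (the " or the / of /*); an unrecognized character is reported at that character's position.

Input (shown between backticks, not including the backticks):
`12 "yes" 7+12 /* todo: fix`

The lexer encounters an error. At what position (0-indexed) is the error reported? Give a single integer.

pos=0: emit NUM '12' (now at pos=2)
pos=3: enter STRING mode
pos=3: emit STR "yes" (now at pos=8)
pos=9: emit NUM '7' (now at pos=10)
pos=10: emit PLUS '+'
pos=11: emit NUM '12' (now at pos=13)
pos=14: enter COMMENT mode (saw '/*')
pos=14: ERROR — unterminated comment (reached EOF)

Answer: 14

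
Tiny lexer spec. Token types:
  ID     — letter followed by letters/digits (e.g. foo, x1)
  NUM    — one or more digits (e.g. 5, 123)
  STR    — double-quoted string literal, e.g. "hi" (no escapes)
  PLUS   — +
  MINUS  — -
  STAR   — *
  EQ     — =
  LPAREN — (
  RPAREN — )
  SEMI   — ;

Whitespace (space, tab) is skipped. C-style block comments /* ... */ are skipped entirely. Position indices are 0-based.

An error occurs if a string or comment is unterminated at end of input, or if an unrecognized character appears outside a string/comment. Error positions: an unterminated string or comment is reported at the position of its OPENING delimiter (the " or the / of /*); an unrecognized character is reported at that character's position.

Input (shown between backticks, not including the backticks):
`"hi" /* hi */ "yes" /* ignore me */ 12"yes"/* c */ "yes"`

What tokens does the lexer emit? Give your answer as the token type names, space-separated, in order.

pos=0: enter STRING mode
pos=0: emit STR "hi" (now at pos=4)
pos=5: enter COMMENT mode (saw '/*')
exit COMMENT mode (now at pos=13)
pos=14: enter STRING mode
pos=14: emit STR "yes" (now at pos=19)
pos=20: enter COMMENT mode (saw '/*')
exit COMMENT mode (now at pos=35)
pos=36: emit NUM '12' (now at pos=38)
pos=38: enter STRING mode
pos=38: emit STR "yes" (now at pos=43)
pos=43: enter COMMENT mode (saw '/*')
exit COMMENT mode (now at pos=50)
pos=51: enter STRING mode
pos=51: emit STR "yes" (now at pos=56)
DONE. 5 tokens: [STR, STR, NUM, STR, STR]

Answer: STR STR NUM STR STR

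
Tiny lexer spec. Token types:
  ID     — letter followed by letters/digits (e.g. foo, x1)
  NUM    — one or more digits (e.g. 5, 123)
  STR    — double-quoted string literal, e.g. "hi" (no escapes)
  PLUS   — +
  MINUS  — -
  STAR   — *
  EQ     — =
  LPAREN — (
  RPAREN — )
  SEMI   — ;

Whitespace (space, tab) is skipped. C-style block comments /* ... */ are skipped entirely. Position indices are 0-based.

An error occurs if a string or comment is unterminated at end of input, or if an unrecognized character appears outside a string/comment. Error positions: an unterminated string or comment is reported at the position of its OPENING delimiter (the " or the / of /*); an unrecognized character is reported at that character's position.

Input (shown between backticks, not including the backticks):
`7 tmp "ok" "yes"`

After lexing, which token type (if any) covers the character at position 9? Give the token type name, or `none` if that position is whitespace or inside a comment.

Answer: STR

Derivation:
pos=0: emit NUM '7' (now at pos=1)
pos=2: emit ID 'tmp' (now at pos=5)
pos=6: enter STRING mode
pos=6: emit STR "ok" (now at pos=10)
pos=11: enter STRING mode
pos=11: emit STR "yes" (now at pos=16)
DONE. 4 tokens: [NUM, ID, STR, STR]
Position 9: char is '"' -> STR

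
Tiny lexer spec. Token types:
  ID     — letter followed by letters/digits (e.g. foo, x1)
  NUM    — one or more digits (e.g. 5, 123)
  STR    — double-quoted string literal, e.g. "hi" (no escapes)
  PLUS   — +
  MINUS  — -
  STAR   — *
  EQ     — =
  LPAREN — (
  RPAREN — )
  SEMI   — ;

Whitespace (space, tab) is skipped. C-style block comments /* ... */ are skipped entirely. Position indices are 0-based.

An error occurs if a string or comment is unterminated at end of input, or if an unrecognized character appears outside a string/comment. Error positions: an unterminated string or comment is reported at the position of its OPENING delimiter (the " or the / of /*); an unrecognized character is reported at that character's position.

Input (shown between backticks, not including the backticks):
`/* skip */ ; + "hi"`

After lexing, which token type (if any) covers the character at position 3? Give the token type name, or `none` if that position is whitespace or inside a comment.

Answer: none

Derivation:
pos=0: enter COMMENT mode (saw '/*')
exit COMMENT mode (now at pos=10)
pos=11: emit SEMI ';'
pos=13: emit PLUS '+'
pos=15: enter STRING mode
pos=15: emit STR "hi" (now at pos=19)
DONE. 3 tokens: [SEMI, PLUS, STR]
Position 3: char is 's' -> none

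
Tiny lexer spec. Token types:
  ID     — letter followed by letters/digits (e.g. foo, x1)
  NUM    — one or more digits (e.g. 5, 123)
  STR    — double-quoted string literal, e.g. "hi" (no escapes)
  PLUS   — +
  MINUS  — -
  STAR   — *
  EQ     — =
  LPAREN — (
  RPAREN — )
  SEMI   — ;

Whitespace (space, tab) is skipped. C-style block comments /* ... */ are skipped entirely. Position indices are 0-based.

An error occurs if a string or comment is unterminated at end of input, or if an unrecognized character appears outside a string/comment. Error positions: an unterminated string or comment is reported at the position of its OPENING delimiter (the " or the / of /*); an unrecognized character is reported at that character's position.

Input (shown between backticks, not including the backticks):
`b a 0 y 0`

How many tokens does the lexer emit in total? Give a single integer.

Answer: 5

Derivation:
pos=0: emit ID 'b' (now at pos=1)
pos=2: emit ID 'a' (now at pos=3)
pos=4: emit NUM '0' (now at pos=5)
pos=6: emit ID 'y' (now at pos=7)
pos=8: emit NUM '0' (now at pos=9)
DONE. 5 tokens: [ID, ID, NUM, ID, NUM]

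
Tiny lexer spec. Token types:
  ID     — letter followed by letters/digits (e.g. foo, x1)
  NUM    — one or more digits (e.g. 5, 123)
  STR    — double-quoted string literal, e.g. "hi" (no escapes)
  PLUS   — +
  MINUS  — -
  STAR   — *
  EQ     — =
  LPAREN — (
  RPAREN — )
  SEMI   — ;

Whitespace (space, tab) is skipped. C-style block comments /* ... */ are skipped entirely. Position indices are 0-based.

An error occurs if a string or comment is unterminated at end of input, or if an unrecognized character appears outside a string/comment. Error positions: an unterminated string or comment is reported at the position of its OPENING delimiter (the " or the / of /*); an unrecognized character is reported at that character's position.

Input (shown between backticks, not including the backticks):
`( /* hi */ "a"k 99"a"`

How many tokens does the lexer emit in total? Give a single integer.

Answer: 5

Derivation:
pos=0: emit LPAREN '('
pos=2: enter COMMENT mode (saw '/*')
exit COMMENT mode (now at pos=10)
pos=11: enter STRING mode
pos=11: emit STR "a" (now at pos=14)
pos=14: emit ID 'k' (now at pos=15)
pos=16: emit NUM '99' (now at pos=18)
pos=18: enter STRING mode
pos=18: emit STR "a" (now at pos=21)
DONE. 5 tokens: [LPAREN, STR, ID, NUM, STR]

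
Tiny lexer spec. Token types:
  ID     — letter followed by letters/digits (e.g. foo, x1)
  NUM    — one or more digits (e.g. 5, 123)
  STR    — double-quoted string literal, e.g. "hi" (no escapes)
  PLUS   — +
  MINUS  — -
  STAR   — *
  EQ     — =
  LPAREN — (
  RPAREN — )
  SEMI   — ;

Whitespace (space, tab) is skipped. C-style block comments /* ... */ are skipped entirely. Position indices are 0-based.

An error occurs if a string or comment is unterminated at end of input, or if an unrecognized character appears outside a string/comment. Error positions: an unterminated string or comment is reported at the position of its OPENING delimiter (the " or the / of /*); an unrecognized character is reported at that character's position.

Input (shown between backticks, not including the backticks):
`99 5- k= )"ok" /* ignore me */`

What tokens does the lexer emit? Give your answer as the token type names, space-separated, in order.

Answer: NUM NUM MINUS ID EQ RPAREN STR

Derivation:
pos=0: emit NUM '99' (now at pos=2)
pos=3: emit NUM '5' (now at pos=4)
pos=4: emit MINUS '-'
pos=6: emit ID 'k' (now at pos=7)
pos=7: emit EQ '='
pos=9: emit RPAREN ')'
pos=10: enter STRING mode
pos=10: emit STR "ok" (now at pos=14)
pos=15: enter COMMENT mode (saw '/*')
exit COMMENT mode (now at pos=30)
DONE. 7 tokens: [NUM, NUM, MINUS, ID, EQ, RPAREN, STR]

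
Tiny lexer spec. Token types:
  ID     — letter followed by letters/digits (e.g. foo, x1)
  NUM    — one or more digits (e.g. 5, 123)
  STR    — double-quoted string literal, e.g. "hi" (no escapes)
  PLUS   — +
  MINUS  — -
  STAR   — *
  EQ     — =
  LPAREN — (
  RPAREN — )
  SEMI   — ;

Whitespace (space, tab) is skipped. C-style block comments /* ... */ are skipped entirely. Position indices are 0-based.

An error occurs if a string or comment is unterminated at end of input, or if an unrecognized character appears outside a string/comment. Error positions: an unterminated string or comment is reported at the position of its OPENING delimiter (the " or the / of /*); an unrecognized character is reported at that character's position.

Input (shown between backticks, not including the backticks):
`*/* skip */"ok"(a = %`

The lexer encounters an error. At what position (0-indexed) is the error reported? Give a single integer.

pos=0: emit STAR '*'
pos=1: enter COMMENT mode (saw '/*')
exit COMMENT mode (now at pos=11)
pos=11: enter STRING mode
pos=11: emit STR "ok" (now at pos=15)
pos=15: emit LPAREN '('
pos=16: emit ID 'a' (now at pos=17)
pos=18: emit EQ '='
pos=20: ERROR — unrecognized char '%'

Answer: 20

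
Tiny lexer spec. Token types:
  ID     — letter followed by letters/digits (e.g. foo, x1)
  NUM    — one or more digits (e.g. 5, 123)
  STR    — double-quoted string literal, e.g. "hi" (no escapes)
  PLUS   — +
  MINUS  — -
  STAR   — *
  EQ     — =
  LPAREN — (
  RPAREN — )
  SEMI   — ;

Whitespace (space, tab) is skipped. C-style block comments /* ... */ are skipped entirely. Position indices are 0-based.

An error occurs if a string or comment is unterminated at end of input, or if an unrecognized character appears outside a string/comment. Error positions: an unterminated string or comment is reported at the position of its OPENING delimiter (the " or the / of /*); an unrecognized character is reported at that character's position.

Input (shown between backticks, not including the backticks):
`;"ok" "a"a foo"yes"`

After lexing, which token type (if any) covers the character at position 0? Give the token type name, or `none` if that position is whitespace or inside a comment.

Answer: SEMI

Derivation:
pos=0: emit SEMI ';'
pos=1: enter STRING mode
pos=1: emit STR "ok" (now at pos=5)
pos=6: enter STRING mode
pos=6: emit STR "a" (now at pos=9)
pos=9: emit ID 'a' (now at pos=10)
pos=11: emit ID 'foo' (now at pos=14)
pos=14: enter STRING mode
pos=14: emit STR "yes" (now at pos=19)
DONE. 6 tokens: [SEMI, STR, STR, ID, ID, STR]
Position 0: char is ';' -> SEMI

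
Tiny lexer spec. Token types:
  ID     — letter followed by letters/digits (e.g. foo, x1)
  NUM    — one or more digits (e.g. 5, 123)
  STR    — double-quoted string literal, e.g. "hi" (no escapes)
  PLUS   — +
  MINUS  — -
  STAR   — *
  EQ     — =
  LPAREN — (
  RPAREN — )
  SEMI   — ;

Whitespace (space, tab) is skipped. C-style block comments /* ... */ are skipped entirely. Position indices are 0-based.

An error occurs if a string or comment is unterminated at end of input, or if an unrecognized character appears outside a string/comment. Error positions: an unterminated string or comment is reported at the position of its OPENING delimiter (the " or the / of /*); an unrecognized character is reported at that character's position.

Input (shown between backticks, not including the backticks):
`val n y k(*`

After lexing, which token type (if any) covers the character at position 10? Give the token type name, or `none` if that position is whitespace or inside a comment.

Answer: STAR

Derivation:
pos=0: emit ID 'val' (now at pos=3)
pos=4: emit ID 'n' (now at pos=5)
pos=6: emit ID 'y' (now at pos=7)
pos=8: emit ID 'k' (now at pos=9)
pos=9: emit LPAREN '('
pos=10: emit STAR '*'
DONE. 6 tokens: [ID, ID, ID, ID, LPAREN, STAR]
Position 10: char is '*' -> STAR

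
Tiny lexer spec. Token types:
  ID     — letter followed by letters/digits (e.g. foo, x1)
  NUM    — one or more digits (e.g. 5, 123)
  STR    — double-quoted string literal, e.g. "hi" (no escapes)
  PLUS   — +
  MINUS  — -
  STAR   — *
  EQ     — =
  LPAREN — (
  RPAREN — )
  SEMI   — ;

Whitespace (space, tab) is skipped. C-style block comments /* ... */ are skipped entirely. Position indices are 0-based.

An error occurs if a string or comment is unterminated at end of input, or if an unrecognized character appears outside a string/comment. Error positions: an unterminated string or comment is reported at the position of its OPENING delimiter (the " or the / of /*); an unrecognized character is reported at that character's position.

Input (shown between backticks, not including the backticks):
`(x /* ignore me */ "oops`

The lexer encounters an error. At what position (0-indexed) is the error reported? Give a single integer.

Answer: 19

Derivation:
pos=0: emit LPAREN '('
pos=1: emit ID 'x' (now at pos=2)
pos=3: enter COMMENT mode (saw '/*')
exit COMMENT mode (now at pos=18)
pos=19: enter STRING mode
pos=19: ERROR — unterminated string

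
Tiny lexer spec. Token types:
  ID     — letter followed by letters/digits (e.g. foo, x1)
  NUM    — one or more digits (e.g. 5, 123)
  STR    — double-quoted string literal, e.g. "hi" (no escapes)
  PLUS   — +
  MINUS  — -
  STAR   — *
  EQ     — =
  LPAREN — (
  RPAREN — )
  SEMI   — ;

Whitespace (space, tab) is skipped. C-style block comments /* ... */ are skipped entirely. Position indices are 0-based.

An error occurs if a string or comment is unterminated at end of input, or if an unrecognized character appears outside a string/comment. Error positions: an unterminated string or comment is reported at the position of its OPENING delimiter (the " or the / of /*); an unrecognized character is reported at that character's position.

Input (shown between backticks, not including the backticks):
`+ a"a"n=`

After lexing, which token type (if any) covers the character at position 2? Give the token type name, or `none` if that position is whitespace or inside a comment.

pos=0: emit PLUS '+'
pos=2: emit ID 'a' (now at pos=3)
pos=3: enter STRING mode
pos=3: emit STR "a" (now at pos=6)
pos=6: emit ID 'n' (now at pos=7)
pos=7: emit EQ '='
DONE. 5 tokens: [PLUS, ID, STR, ID, EQ]
Position 2: char is 'a' -> ID

Answer: ID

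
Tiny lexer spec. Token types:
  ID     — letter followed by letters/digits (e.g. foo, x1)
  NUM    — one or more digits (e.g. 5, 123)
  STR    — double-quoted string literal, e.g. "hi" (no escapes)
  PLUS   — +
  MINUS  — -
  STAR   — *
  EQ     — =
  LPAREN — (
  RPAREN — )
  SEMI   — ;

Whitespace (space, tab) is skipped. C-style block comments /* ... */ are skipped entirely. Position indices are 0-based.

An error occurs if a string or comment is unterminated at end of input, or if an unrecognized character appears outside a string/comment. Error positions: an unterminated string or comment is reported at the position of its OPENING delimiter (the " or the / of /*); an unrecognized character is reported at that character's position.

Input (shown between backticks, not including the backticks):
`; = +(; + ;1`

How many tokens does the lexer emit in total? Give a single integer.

pos=0: emit SEMI ';'
pos=2: emit EQ '='
pos=4: emit PLUS '+'
pos=5: emit LPAREN '('
pos=6: emit SEMI ';'
pos=8: emit PLUS '+'
pos=10: emit SEMI ';'
pos=11: emit NUM '1' (now at pos=12)
DONE. 8 tokens: [SEMI, EQ, PLUS, LPAREN, SEMI, PLUS, SEMI, NUM]

Answer: 8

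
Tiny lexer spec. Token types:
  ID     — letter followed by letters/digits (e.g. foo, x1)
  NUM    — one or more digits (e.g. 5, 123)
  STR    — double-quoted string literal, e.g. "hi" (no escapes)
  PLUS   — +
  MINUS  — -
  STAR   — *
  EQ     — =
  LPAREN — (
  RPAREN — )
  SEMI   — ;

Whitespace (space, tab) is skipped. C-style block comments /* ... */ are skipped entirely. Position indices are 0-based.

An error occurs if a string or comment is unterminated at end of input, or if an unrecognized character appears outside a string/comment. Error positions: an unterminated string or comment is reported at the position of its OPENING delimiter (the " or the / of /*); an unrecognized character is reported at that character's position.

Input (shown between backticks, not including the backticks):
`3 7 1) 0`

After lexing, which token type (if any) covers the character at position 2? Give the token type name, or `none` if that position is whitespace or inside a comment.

pos=0: emit NUM '3' (now at pos=1)
pos=2: emit NUM '7' (now at pos=3)
pos=4: emit NUM '1' (now at pos=5)
pos=5: emit RPAREN ')'
pos=7: emit NUM '0' (now at pos=8)
DONE. 5 tokens: [NUM, NUM, NUM, RPAREN, NUM]
Position 2: char is '7' -> NUM

Answer: NUM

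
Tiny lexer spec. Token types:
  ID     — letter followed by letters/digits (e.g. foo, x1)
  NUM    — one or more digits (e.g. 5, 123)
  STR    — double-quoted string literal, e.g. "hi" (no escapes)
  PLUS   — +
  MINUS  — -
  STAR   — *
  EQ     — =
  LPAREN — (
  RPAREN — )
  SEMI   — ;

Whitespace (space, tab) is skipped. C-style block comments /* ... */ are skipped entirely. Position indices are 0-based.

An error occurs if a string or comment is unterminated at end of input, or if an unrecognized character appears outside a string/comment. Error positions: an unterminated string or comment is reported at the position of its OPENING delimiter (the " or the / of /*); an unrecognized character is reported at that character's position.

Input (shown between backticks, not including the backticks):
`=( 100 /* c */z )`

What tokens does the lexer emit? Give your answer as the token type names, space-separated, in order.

pos=0: emit EQ '='
pos=1: emit LPAREN '('
pos=3: emit NUM '100' (now at pos=6)
pos=7: enter COMMENT mode (saw '/*')
exit COMMENT mode (now at pos=14)
pos=14: emit ID 'z' (now at pos=15)
pos=16: emit RPAREN ')'
DONE. 5 tokens: [EQ, LPAREN, NUM, ID, RPAREN]

Answer: EQ LPAREN NUM ID RPAREN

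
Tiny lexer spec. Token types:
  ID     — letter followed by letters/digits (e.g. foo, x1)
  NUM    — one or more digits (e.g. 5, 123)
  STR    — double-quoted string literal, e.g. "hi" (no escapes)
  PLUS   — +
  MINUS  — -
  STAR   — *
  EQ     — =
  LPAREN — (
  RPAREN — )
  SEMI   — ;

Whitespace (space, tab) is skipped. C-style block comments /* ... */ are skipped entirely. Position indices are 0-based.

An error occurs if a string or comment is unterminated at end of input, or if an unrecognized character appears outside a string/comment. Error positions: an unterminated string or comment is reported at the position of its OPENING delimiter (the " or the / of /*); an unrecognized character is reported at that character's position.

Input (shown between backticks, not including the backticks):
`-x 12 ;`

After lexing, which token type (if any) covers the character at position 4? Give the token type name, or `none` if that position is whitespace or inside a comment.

pos=0: emit MINUS '-'
pos=1: emit ID 'x' (now at pos=2)
pos=3: emit NUM '12' (now at pos=5)
pos=6: emit SEMI ';'
DONE. 4 tokens: [MINUS, ID, NUM, SEMI]
Position 4: char is '2' -> NUM

Answer: NUM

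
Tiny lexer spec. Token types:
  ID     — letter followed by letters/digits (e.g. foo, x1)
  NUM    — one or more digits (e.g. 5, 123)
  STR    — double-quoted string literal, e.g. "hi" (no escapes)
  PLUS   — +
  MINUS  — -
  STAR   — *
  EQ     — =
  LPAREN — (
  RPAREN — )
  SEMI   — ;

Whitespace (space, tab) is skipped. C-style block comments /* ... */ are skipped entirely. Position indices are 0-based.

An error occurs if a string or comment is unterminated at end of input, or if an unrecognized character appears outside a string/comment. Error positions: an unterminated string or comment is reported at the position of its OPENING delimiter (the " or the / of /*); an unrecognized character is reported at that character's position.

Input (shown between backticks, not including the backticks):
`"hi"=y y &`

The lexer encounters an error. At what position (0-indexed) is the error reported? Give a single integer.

pos=0: enter STRING mode
pos=0: emit STR "hi" (now at pos=4)
pos=4: emit EQ '='
pos=5: emit ID 'y' (now at pos=6)
pos=7: emit ID 'y' (now at pos=8)
pos=9: ERROR — unrecognized char '&'

Answer: 9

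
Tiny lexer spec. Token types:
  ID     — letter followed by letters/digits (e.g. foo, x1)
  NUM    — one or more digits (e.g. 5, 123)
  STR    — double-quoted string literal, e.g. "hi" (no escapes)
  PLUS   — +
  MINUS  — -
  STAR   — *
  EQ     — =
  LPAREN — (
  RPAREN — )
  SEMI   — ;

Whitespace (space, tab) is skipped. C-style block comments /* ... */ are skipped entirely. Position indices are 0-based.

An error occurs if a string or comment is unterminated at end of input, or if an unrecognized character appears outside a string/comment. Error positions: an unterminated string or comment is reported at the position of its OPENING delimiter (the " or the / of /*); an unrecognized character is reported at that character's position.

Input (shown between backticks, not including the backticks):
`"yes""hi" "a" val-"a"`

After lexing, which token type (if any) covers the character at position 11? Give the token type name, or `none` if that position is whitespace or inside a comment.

pos=0: enter STRING mode
pos=0: emit STR "yes" (now at pos=5)
pos=5: enter STRING mode
pos=5: emit STR "hi" (now at pos=9)
pos=10: enter STRING mode
pos=10: emit STR "a" (now at pos=13)
pos=14: emit ID 'val' (now at pos=17)
pos=17: emit MINUS '-'
pos=18: enter STRING mode
pos=18: emit STR "a" (now at pos=21)
DONE. 6 tokens: [STR, STR, STR, ID, MINUS, STR]
Position 11: char is 'a' -> STR

Answer: STR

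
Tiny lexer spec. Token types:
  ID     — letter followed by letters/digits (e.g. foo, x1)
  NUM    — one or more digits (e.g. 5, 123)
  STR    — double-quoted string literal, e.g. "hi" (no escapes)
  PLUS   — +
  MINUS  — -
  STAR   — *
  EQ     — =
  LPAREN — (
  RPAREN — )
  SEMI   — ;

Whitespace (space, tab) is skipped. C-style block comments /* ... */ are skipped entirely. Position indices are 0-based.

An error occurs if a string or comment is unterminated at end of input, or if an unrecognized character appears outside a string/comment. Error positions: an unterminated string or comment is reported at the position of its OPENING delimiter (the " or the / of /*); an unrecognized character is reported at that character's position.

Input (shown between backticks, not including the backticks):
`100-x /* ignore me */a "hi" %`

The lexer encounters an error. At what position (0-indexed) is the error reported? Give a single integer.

pos=0: emit NUM '100' (now at pos=3)
pos=3: emit MINUS '-'
pos=4: emit ID 'x' (now at pos=5)
pos=6: enter COMMENT mode (saw '/*')
exit COMMENT mode (now at pos=21)
pos=21: emit ID 'a' (now at pos=22)
pos=23: enter STRING mode
pos=23: emit STR "hi" (now at pos=27)
pos=28: ERROR — unrecognized char '%'

Answer: 28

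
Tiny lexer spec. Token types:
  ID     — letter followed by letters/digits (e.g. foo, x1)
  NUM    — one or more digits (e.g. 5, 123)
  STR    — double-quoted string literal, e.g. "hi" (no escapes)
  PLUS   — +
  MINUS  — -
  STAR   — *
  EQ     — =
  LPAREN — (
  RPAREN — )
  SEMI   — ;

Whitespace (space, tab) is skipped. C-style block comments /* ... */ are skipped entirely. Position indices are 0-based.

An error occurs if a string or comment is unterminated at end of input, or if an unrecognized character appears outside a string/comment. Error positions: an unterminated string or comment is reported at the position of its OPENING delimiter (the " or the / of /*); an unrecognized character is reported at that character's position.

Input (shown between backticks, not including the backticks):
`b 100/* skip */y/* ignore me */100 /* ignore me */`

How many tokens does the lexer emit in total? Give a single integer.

Answer: 4

Derivation:
pos=0: emit ID 'b' (now at pos=1)
pos=2: emit NUM '100' (now at pos=5)
pos=5: enter COMMENT mode (saw '/*')
exit COMMENT mode (now at pos=15)
pos=15: emit ID 'y' (now at pos=16)
pos=16: enter COMMENT mode (saw '/*')
exit COMMENT mode (now at pos=31)
pos=31: emit NUM '100' (now at pos=34)
pos=35: enter COMMENT mode (saw '/*')
exit COMMENT mode (now at pos=50)
DONE. 4 tokens: [ID, NUM, ID, NUM]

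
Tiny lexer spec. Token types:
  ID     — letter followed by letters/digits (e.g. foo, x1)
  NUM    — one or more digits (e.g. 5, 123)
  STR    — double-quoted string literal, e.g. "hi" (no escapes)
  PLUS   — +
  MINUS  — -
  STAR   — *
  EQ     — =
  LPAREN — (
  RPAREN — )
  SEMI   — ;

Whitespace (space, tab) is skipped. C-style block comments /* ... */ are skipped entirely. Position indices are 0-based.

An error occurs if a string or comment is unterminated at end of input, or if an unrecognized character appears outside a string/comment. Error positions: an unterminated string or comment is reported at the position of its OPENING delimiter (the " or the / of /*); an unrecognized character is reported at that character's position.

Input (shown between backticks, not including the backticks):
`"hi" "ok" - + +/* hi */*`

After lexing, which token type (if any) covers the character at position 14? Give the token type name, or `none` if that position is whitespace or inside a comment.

pos=0: enter STRING mode
pos=0: emit STR "hi" (now at pos=4)
pos=5: enter STRING mode
pos=5: emit STR "ok" (now at pos=9)
pos=10: emit MINUS '-'
pos=12: emit PLUS '+'
pos=14: emit PLUS '+'
pos=15: enter COMMENT mode (saw '/*')
exit COMMENT mode (now at pos=23)
pos=23: emit STAR '*'
DONE. 6 tokens: [STR, STR, MINUS, PLUS, PLUS, STAR]
Position 14: char is '+' -> PLUS

Answer: PLUS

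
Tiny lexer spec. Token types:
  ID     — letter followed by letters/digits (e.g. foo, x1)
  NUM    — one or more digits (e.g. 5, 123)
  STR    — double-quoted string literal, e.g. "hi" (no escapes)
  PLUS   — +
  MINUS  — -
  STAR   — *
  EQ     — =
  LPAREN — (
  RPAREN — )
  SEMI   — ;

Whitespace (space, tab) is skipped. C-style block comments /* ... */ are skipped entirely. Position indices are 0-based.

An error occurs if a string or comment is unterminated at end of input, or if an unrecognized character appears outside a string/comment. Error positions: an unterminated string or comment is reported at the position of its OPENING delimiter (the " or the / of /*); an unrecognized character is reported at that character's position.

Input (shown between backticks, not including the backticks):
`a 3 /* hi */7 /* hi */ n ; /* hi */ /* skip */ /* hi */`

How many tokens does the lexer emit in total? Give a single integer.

Answer: 5

Derivation:
pos=0: emit ID 'a' (now at pos=1)
pos=2: emit NUM '3' (now at pos=3)
pos=4: enter COMMENT mode (saw '/*')
exit COMMENT mode (now at pos=12)
pos=12: emit NUM '7' (now at pos=13)
pos=14: enter COMMENT mode (saw '/*')
exit COMMENT mode (now at pos=22)
pos=23: emit ID 'n' (now at pos=24)
pos=25: emit SEMI ';'
pos=27: enter COMMENT mode (saw '/*')
exit COMMENT mode (now at pos=35)
pos=36: enter COMMENT mode (saw '/*')
exit COMMENT mode (now at pos=46)
pos=47: enter COMMENT mode (saw '/*')
exit COMMENT mode (now at pos=55)
DONE. 5 tokens: [ID, NUM, NUM, ID, SEMI]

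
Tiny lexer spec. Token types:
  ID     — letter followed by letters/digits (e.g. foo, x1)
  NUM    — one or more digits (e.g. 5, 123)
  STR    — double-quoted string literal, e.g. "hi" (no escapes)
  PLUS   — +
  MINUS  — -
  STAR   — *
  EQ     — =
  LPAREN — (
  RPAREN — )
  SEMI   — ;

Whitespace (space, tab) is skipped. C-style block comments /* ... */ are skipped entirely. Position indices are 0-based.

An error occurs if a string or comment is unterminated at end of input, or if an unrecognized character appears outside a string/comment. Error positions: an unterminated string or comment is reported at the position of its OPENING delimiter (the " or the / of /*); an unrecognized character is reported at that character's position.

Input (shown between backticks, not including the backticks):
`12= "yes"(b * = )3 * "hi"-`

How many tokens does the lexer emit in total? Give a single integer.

Answer: 12

Derivation:
pos=0: emit NUM '12' (now at pos=2)
pos=2: emit EQ '='
pos=4: enter STRING mode
pos=4: emit STR "yes" (now at pos=9)
pos=9: emit LPAREN '('
pos=10: emit ID 'b' (now at pos=11)
pos=12: emit STAR '*'
pos=14: emit EQ '='
pos=16: emit RPAREN ')'
pos=17: emit NUM '3' (now at pos=18)
pos=19: emit STAR '*'
pos=21: enter STRING mode
pos=21: emit STR "hi" (now at pos=25)
pos=25: emit MINUS '-'
DONE. 12 tokens: [NUM, EQ, STR, LPAREN, ID, STAR, EQ, RPAREN, NUM, STAR, STR, MINUS]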